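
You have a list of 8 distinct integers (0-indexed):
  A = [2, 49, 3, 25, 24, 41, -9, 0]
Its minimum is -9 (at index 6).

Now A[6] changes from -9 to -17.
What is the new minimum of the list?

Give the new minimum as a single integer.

Old min = -9 (at index 6)
Change: A[6] -9 -> -17
Changed element WAS the min. Need to check: is -17 still <= all others?
  Min of remaining elements: 0
  New min = min(-17, 0) = -17

Answer: -17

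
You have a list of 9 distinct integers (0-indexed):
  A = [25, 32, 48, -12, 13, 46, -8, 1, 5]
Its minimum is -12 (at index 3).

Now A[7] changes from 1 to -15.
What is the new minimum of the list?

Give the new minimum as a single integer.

Old min = -12 (at index 3)
Change: A[7] 1 -> -15
Changed element was NOT the old min.
  New min = min(old_min, new_val) = min(-12, -15) = -15

Answer: -15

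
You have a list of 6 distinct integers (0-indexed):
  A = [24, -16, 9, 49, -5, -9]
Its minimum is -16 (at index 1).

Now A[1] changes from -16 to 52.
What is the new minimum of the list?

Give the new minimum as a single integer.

Answer: -9

Derivation:
Old min = -16 (at index 1)
Change: A[1] -16 -> 52
Changed element WAS the min. Need to check: is 52 still <= all others?
  Min of remaining elements: -9
  New min = min(52, -9) = -9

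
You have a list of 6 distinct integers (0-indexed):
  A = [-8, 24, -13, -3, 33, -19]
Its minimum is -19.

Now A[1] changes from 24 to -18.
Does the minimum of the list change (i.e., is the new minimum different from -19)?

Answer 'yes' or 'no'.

Old min = -19
Change: A[1] 24 -> -18
Changed element was NOT the min; min changes only if -18 < -19.
New min = -19; changed? no

Answer: no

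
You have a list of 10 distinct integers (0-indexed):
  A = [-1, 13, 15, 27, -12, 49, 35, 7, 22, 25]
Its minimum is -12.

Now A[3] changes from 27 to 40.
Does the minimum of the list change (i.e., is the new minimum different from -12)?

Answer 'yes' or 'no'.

Old min = -12
Change: A[3] 27 -> 40
Changed element was NOT the min; min changes only if 40 < -12.
New min = -12; changed? no

Answer: no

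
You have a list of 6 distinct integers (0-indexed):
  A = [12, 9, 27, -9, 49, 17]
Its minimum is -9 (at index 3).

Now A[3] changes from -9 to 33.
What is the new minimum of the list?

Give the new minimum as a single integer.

Answer: 9

Derivation:
Old min = -9 (at index 3)
Change: A[3] -9 -> 33
Changed element WAS the min. Need to check: is 33 still <= all others?
  Min of remaining elements: 9
  New min = min(33, 9) = 9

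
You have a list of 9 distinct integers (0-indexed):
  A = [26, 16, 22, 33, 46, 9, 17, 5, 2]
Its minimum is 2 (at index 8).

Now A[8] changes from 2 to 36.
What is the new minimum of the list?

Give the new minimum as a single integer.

Old min = 2 (at index 8)
Change: A[8] 2 -> 36
Changed element WAS the min. Need to check: is 36 still <= all others?
  Min of remaining elements: 5
  New min = min(36, 5) = 5

Answer: 5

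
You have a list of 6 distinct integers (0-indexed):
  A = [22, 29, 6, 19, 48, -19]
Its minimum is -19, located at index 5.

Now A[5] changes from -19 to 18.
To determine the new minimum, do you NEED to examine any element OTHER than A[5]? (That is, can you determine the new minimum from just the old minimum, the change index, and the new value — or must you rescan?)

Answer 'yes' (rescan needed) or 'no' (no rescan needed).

Answer: yes

Derivation:
Old min = -19 at index 5
Change at index 5: -19 -> 18
Index 5 WAS the min and new value 18 > old min -19. Must rescan other elements to find the new min.
Needs rescan: yes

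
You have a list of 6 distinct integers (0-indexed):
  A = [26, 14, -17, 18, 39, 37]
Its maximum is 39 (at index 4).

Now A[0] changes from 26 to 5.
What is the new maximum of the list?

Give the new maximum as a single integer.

Answer: 39

Derivation:
Old max = 39 (at index 4)
Change: A[0] 26 -> 5
Changed element was NOT the old max.
  New max = max(old_max, new_val) = max(39, 5) = 39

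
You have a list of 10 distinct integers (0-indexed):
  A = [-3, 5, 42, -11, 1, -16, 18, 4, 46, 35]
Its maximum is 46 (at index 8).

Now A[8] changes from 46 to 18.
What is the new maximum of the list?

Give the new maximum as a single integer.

Old max = 46 (at index 8)
Change: A[8] 46 -> 18
Changed element WAS the max -> may need rescan.
  Max of remaining elements: 42
  New max = max(18, 42) = 42

Answer: 42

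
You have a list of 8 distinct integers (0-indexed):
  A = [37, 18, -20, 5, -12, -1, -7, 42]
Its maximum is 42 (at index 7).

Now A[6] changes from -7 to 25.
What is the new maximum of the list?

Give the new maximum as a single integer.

Old max = 42 (at index 7)
Change: A[6] -7 -> 25
Changed element was NOT the old max.
  New max = max(old_max, new_val) = max(42, 25) = 42

Answer: 42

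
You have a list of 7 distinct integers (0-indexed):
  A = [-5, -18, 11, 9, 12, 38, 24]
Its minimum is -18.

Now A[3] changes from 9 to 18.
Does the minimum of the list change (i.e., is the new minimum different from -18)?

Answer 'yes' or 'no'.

Old min = -18
Change: A[3] 9 -> 18
Changed element was NOT the min; min changes only if 18 < -18.
New min = -18; changed? no

Answer: no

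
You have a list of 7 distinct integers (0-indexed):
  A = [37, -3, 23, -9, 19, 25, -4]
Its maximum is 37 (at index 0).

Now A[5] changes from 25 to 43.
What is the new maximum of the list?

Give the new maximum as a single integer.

Answer: 43

Derivation:
Old max = 37 (at index 0)
Change: A[5] 25 -> 43
Changed element was NOT the old max.
  New max = max(old_max, new_val) = max(37, 43) = 43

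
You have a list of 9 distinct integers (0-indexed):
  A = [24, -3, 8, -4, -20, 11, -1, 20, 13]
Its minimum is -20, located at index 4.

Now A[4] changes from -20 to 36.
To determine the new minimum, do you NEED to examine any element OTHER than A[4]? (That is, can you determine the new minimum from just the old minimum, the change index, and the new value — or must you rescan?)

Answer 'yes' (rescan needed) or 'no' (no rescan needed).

Answer: yes

Derivation:
Old min = -20 at index 4
Change at index 4: -20 -> 36
Index 4 WAS the min and new value 36 > old min -20. Must rescan other elements to find the new min.
Needs rescan: yes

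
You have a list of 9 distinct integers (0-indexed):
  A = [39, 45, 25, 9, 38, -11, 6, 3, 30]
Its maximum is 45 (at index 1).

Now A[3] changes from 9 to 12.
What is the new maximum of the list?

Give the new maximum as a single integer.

Old max = 45 (at index 1)
Change: A[3] 9 -> 12
Changed element was NOT the old max.
  New max = max(old_max, new_val) = max(45, 12) = 45

Answer: 45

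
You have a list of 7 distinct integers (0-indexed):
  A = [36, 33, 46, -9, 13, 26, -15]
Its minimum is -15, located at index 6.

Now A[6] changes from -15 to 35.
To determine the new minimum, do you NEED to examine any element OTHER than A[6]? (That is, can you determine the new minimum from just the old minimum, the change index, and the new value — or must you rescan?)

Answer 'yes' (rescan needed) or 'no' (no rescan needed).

Answer: yes

Derivation:
Old min = -15 at index 6
Change at index 6: -15 -> 35
Index 6 WAS the min and new value 35 > old min -15. Must rescan other elements to find the new min.
Needs rescan: yes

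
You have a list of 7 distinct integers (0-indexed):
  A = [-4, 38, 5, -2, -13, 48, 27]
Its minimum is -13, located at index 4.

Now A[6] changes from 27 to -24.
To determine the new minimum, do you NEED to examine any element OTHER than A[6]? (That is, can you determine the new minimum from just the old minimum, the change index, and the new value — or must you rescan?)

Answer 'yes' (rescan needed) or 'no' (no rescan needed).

Old min = -13 at index 4
Change at index 6: 27 -> -24
Index 6 was NOT the min. New min = min(-13, -24). No rescan of other elements needed.
Needs rescan: no

Answer: no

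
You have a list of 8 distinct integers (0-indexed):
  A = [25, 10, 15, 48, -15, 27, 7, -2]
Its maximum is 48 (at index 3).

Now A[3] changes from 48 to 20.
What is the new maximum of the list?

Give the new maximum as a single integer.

Answer: 27

Derivation:
Old max = 48 (at index 3)
Change: A[3] 48 -> 20
Changed element WAS the max -> may need rescan.
  Max of remaining elements: 27
  New max = max(20, 27) = 27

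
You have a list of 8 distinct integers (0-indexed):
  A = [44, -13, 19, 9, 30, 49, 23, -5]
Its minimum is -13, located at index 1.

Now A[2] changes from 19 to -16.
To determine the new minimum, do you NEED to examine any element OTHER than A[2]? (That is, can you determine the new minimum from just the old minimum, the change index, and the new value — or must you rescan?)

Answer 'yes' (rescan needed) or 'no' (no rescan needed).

Old min = -13 at index 1
Change at index 2: 19 -> -16
Index 2 was NOT the min. New min = min(-13, -16). No rescan of other elements needed.
Needs rescan: no

Answer: no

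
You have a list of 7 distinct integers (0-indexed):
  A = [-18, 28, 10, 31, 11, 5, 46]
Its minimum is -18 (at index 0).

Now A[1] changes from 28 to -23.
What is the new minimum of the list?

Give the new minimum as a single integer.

Old min = -18 (at index 0)
Change: A[1] 28 -> -23
Changed element was NOT the old min.
  New min = min(old_min, new_val) = min(-18, -23) = -23

Answer: -23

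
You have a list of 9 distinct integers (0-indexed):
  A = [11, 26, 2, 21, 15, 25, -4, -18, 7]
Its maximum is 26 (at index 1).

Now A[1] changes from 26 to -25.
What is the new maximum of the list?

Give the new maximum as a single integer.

Old max = 26 (at index 1)
Change: A[1] 26 -> -25
Changed element WAS the max -> may need rescan.
  Max of remaining elements: 25
  New max = max(-25, 25) = 25

Answer: 25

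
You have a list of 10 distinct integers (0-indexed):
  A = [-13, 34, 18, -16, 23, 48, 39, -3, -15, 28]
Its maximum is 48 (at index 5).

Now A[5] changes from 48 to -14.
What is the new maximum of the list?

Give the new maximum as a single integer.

Old max = 48 (at index 5)
Change: A[5] 48 -> -14
Changed element WAS the max -> may need rescan.
  Max of remaining elements: 39
  New max = max(-14, 39) = 39

Answer: 39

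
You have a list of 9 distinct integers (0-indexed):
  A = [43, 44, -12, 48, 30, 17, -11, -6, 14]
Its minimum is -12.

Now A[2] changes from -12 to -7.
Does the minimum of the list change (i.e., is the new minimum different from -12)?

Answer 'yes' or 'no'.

Answer: yes

Derivation:
Old min = -12
Change: A[2] -12 -> -7
Changed element was the min; new min must be rechecked.
New min = -11; changed? yes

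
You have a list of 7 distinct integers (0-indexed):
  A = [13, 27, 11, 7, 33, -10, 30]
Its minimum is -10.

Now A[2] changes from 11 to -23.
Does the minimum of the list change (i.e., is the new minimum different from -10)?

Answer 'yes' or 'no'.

Answer: yes

Derivation:
Old min = -10
Change: A[2] 11 -> -23
Changed element was NOT the min; min changes only if -23 < -10.
New min = -23; changed? yes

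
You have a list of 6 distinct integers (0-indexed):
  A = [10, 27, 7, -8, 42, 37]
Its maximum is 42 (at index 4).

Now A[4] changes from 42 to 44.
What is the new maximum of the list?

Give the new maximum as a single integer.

Answer: 44

Derivation:
Old max = 42 (at index 4)
Change: A[4] 42 -> 44
Changed element WAS the max -> may need rescan.
  Max of remaining elements: 37
  New max = max(44, 37) = 44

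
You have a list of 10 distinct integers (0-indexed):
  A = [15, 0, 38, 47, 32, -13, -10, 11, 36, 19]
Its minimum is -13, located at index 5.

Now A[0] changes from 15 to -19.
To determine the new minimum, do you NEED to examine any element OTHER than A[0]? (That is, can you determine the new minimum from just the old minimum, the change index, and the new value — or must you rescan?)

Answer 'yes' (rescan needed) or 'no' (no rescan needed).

Old min = -13 at index 5
Change at index 0: 15 -> -19
Index 0 was NOT the min. New min = min(-13, -19). No rescan of other elements needed.
Needs rescan: no

Answer: no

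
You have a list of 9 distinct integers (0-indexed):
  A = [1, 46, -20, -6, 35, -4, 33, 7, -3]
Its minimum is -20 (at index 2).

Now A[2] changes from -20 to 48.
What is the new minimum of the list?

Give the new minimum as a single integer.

Old min = -20 (at index 2)
Change: A[2] -20 -> 48
Changed element WAS the min. Need to check: is 48 still <= all others?
  Min of remaining elements: -6
  New min = min(48, -6) = -6

Answer: -6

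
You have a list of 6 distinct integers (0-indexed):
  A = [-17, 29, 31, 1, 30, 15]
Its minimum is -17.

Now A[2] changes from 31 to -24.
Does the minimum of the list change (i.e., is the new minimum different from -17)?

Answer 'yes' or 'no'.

Answer: yes

Derivation:
Old min = -17
Change: A[2] 31 -> -24
Changed element was NOT the min; min changes only if -24 < -17.
New min = -24; changed? yes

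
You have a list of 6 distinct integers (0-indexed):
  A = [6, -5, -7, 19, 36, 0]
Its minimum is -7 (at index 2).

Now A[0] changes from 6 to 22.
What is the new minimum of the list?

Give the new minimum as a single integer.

Old min = -7 (at index 2)
Change: A[0] 6 -> 22
Changed element was NOT the old min.
  New min = min(old_min, new_val) = min(-7, 22) = -7

Answer: -7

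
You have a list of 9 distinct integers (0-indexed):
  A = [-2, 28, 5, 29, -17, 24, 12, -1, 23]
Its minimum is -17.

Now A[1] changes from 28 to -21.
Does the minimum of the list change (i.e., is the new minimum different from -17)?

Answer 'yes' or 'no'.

Answer: yes

Derivation:
Old min = -17
Change: A[1] 28 -> -21
Changed element was NOT the min; min changes only if -21 < -17.
New min = -21; changed? yes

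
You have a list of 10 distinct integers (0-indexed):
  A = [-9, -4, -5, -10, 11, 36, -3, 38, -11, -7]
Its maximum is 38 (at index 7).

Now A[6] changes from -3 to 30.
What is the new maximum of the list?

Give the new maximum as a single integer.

Old max = 38 (at index 7)
Change: A[6] -3 -> 30
Changed element was NOT the old max.
  New max = max(old_max, new_val) = max(38, 30) = 38

Answer: 38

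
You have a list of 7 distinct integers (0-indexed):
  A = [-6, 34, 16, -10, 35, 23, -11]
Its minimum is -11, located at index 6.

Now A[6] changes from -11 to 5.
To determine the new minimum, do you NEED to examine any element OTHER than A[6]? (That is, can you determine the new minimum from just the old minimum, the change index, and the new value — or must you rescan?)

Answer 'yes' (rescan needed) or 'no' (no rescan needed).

Answer: yes

Derivation:
Old min = -11 at index 6
Change at index 6: -11 -> 5
Index 6 WAS the min and new value 5 > old min -11. Must rescan other elements to find the new min.
Needs rescan: yes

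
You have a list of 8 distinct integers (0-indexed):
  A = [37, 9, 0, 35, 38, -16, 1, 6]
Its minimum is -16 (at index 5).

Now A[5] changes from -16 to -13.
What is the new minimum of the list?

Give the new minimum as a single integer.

Answer: -13

Derivation:
Old min = -16 (at index 5)
Change: A[5] -16 -> -13
Changed element WAS the min. Need to check: is -13 still <= all others?
  Min of remaining elements: 0
  New min = min(-13, 0) = -13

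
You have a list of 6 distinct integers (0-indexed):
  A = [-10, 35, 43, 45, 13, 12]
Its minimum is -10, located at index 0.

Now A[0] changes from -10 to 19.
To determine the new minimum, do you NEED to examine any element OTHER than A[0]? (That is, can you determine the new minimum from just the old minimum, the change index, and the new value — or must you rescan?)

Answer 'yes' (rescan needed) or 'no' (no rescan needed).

Answer: yes

Derivation:
Old min = -10 at index 0
Change at index 0: -10 -> 19
Index 0 WAS the min and new value 19 > old min -10. Must rescan other elements to find the new min.
Needs rescan: yes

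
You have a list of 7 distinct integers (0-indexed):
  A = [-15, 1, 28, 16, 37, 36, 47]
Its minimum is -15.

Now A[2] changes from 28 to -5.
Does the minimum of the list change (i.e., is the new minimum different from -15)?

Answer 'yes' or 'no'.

Old min = -15
Change: A[2] 28 -> -5
Changed element was NOT the min; min changes only if -5 < -15.
New min = -15; changed? no

Answer: no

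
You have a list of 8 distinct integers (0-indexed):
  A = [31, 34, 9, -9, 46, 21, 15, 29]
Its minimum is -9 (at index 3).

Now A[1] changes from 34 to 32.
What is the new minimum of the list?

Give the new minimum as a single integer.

Old min = -9 (at index 3)
Change: A[1] 34 -> 32
Changed element was NOT the old min.
  New min = min(old_min, new_val) = min(-9, 32) = -9

Answer: -9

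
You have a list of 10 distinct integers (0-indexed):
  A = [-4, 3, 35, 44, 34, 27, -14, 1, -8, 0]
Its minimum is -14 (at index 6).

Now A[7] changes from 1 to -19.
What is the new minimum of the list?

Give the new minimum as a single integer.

Answer: -19

Derivation:
Old min = -14 (at index 6)
Change: A[7] 1 -> -19
Changed element was NOT the old min.
  New min = min(old_min, new_val) = min(-14, -19) = -19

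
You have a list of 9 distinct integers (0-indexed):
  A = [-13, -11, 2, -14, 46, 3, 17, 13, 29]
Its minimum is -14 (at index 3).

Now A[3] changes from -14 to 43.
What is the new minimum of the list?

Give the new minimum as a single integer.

Old min = -14 (at index 3)
Change: A[3] -14 -> 43
Changed element WAS the min. Need to check: is 43 still <= all others?
  Min of remaining elements: -13
  New min = min(43, -13) = -13

Answer: -13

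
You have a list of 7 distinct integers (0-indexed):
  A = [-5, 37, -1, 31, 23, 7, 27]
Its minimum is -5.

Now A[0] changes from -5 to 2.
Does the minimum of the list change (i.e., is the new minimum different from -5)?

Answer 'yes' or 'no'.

Old min = -5
Change: A[0] -5 -> 2
Changed element was the min; new min must be rechecked.
New min = -1; changed? yes

Answer: yes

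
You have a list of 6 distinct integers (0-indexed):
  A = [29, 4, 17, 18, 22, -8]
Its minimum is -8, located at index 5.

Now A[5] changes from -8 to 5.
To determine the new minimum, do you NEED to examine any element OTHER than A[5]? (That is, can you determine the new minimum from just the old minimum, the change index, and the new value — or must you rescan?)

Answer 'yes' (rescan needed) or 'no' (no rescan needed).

Old min = -8 at index 5
Change at index 5: -8 -> 5
Index 5 WAS the min and new value 5 > old min -8. Must rescan other elements to find the new min.
Needs rescan: yes

Answer: yes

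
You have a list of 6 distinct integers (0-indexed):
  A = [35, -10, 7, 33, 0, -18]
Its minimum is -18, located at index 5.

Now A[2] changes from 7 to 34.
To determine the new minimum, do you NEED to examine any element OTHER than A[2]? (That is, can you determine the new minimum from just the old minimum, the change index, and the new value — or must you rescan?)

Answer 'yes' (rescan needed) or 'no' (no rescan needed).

Old min = -18 at index 5
Change at index 2: 7 -> 34
Index 2 was NOT the min. New min = min(-18, 34). No rescan of other elements needed.
Needs rescan: no

Answer: no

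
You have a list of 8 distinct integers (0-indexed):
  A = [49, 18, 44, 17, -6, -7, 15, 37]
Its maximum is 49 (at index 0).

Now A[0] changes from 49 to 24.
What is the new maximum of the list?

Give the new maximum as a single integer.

Answer: 44

Derivation:
Old max = 49 (at index 0)
Change: A[0] 49 -> 24
Changed element WAS the max -> may need rescan.
  Max of remaining elements: 44
  New max = max(24, 44) = 44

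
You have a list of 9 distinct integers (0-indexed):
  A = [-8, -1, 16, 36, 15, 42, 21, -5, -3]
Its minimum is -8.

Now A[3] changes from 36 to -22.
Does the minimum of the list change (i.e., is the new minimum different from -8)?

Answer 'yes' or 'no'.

Answer: yes

Derivation:
Old min = -8
Change: A[3] 36 -> -22
Changed element was NOT the min; min changes only if -22 < -8.
New min = -22; changed? yes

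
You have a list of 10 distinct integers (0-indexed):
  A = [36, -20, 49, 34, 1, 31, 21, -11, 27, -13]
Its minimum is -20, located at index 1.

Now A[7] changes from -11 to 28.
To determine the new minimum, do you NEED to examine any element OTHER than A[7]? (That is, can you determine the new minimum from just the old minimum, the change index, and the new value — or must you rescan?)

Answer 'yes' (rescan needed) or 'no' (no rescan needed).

Old min = -20 at index 1
Change at index 7: -11 -> 28
Index 7 was NOT the min. New min = min(-20, 28). No rescan of other elements needed.
Needs rescan: no

Answer: no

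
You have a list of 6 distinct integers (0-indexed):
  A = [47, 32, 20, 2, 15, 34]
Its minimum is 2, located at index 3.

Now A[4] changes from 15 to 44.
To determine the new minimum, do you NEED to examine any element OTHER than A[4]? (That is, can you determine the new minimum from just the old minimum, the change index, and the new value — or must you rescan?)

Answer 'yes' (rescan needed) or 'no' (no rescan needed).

Old min = 2 at index 3
Change at index 4: 15 -> 44
Index 4 was NOT the min. New min = min(2, 44). No rescan of other elements needed.
Needs rescan: no

Answer: no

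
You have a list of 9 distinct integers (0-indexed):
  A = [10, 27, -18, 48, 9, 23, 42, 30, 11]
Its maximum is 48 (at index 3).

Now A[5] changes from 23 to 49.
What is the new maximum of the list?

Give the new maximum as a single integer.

Old max = 48 (at index 3)
Change: A[5] 23 -> 49
Changed element was NOT the old max.
  New max = max(old_max, new_val) = max(48, 49) = 49

Answer: 49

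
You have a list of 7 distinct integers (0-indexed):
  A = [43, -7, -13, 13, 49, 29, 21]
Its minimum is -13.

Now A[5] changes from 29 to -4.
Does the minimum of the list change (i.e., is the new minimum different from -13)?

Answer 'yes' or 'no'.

Answer: no

Derivation:
Old min = -13
Change: A[5] 29 -> -4
Changed element was NOT the min; min changes only if -4 < -13.
New min = -13; changed? no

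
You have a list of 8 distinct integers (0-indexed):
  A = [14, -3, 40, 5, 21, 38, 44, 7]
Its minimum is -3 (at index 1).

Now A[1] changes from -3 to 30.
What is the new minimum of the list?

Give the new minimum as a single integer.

Answer: 5

Derivation:
Old min = -3 (at index 1)
Change: A[1] -3 -> 30
Changed element WAS the min. Need to check: is 30 still <= all others?
  Min of remaining elements: 5
  New min = min(30, 5) = 5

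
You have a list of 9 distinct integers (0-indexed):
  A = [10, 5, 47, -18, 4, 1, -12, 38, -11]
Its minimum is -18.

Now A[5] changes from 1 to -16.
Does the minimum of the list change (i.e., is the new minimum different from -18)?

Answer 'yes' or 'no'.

Old min = -18
Change: A[5] 1 -> -16
Changed element was NOT the min; min changes only if -16 < -18.
New min = -18; changed? no

Answer: no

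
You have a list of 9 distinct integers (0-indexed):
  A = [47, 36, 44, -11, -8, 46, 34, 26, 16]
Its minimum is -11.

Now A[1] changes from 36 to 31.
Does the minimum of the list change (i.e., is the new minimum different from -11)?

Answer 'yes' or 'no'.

Old min = -11
Change: A[1] 36 -> 31
Changed element was NOT the min; min changes only if 31 < -11.
New min = -11; changed? no

Answer: no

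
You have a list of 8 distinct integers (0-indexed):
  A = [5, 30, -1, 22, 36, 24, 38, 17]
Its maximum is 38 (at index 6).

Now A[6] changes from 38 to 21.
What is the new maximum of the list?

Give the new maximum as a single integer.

Answer: 36

Derivation:
Old max = 38 (at index 6)
Change: A[6] 38 -> 21
Changed element WAS the max -> may need rescan.
  Max of remaining elements: 36
  New max = max(21, 36) = 36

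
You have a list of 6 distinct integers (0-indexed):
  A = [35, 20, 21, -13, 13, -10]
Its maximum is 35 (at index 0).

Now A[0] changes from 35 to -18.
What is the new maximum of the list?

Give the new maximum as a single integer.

Old max = 35 (at index 0)
Change: A[0] 35 -> -18
Changed element WAS the max -> may need rescan.
  Max of remaining elements: 21
  New max = max(-18, 21) = 21

Answer: 21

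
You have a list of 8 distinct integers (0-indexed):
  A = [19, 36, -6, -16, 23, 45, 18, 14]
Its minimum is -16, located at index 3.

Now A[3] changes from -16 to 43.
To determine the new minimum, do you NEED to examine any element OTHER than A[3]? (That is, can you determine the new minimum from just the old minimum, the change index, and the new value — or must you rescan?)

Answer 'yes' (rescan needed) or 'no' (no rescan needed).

Old min = -16 at index 3
Change at index 3: -16 -> 43
Index 3 WAS the min and new value 43 > old min -16. Must rescan other elements to find the new min.
Needs rescan: yes

Answer: yes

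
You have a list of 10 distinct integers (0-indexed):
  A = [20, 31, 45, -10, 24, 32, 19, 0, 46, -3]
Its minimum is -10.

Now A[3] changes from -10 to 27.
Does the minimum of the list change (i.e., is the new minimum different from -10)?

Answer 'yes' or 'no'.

Old min = -10
Change: A[3] -10 -> 27
Changed element was the min; new min must be rechecked.
New min = -3; changed? yes

Answer: yes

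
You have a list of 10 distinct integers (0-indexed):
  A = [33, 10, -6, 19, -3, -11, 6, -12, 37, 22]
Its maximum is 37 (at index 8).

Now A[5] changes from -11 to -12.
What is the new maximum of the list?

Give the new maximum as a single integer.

Old max = 37 (at index 8)
Change: A[5] -11 -> -12
Changed element was NOT the old max.
  New max = max(old_max, new_val) = max(37, -12) = 37

Answer: 37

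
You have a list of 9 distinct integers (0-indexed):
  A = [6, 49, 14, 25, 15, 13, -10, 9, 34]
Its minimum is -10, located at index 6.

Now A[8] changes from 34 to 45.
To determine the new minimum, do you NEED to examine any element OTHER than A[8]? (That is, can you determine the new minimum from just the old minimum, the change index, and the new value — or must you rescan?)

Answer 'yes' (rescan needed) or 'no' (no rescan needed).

Old min = -10 at index 6
Change at index 8: 34 -> 45
Index 8 was NOT the min. New min = min(-10, 45). No rescan of other elements needed.
Needs rescan: no

Answer: no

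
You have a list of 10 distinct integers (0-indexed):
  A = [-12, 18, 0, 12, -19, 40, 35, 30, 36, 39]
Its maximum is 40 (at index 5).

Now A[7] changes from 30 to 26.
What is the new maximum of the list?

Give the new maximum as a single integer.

Answer: 40

Derivation:
Old max = 40 (at index 5)
Change: A[7] 30 -> 26
Changed element was NOT the old max.
  New max = max(old_max, new_val) = max(40, 26) = 40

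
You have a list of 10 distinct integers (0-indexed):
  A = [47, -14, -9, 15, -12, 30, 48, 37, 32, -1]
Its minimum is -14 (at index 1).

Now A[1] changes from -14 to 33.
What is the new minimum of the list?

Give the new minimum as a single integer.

Old min = -14 (at index 1)
Change: A[1] -14 -> 33
Changed element WAS the min. Need to check: is 33 still <= all others?
  Min of remaining elements: -12
  New min = min(33, -12) = -12

Answer: -12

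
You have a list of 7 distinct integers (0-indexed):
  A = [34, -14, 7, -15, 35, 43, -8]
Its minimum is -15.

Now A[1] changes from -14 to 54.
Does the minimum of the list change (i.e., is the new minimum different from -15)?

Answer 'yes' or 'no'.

Answer: no

Derivation:
Old min = -15
Change: A[1] -14 -> 54
Changed element was NOT the min; min changes only if 54 < -15.
New min = -15; changed? no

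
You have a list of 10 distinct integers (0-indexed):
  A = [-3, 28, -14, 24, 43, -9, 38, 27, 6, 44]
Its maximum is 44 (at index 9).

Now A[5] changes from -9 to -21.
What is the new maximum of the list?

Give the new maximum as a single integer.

Old max = 44 (at index 9)
Change: A[5] -9 -> -21
Changed element was NOT the old max.
  New max = max(old_max, new_val) = max(44, -21) = 44

Answer: 44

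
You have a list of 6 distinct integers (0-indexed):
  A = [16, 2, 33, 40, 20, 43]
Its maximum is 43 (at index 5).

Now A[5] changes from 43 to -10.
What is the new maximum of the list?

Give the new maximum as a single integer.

Answer: 40

Derivation:
Old max = 43 (at index 5)
Change: A[5] 43 -> -10
Changed element WAS the max -> may need rescan.
  Max of remaining elements: 40
  New max = max(-10, 40) = 40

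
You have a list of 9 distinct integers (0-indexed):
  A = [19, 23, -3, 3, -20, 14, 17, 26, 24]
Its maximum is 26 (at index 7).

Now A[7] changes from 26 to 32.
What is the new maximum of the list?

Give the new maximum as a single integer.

Answer: 32

Derivation:
Old max = 26 (at index 7)
Change: A[7] 26 -> 32
Changed element WAS the max -> may need rescan.
  Max of remaining elements: 24
  New max = max(32, 24) = 32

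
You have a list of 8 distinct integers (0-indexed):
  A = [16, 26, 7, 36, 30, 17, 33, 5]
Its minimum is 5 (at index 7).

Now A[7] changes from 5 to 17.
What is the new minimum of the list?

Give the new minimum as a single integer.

Answer: 7

Derivation:
Old min = 5 (at index 7)
Change: A[7] 5 -> 17
Changed element WAS the min. Need to check: is 17 still <= all others?
  Min of remaining elements: 7
  New min = min(17, 7) = 7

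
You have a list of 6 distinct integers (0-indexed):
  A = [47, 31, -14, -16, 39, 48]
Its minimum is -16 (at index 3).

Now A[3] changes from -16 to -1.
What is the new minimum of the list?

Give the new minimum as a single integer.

Answer: -14

Derivation:
Old min = -16 (at index 3)
Change: A[3] -16 -> -1
Changed element WAS the min. Need to check: is -1 still <= all others?
  Min of remaining elements: -14
  New min = min(-1, -14) = -14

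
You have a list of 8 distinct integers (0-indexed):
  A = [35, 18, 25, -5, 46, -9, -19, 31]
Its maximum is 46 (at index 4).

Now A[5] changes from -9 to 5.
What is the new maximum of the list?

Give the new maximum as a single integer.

Old max = 46 (at index 4)
Change: A[5] -9 -> 5
Changed element was NOT the old max.
  New max = max(old_max, new_val) = max(46, 5) = 46

Answer: 46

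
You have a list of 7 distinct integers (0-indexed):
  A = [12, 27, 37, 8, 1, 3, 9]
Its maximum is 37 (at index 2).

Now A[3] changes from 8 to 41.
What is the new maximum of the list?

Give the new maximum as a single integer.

Old max = 37 (at index 2)
Change: A[3] 8 -> 41
Changed element was NOT the old max.
  New max = max(old_max, new_val) = max(37, 41) = 41

Answer: 41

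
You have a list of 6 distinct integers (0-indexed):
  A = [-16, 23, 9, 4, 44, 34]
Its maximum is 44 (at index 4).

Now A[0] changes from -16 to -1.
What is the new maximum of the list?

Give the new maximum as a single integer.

Old max = 44 (at index 4)
Change: A[0] -16 -> -1
Changed element was NOT the old max.
  New max = max(old_max, new_val) = max(44, -1) = 44

Answer: 44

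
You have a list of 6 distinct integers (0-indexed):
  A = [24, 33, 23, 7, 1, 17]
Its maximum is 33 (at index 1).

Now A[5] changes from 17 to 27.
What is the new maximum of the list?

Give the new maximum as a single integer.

Old max = 33 (at index 1)
Change: A[5] 17 -> 27
Changed element was NOT the old max.
  New max = max(old_max, new_val) = max(33, 27) = 33

Answer: 33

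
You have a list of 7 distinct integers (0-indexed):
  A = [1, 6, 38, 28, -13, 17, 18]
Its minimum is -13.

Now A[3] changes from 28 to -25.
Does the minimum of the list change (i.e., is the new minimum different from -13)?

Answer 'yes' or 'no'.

Old min = -13
Change: A[3] 28 -> -25
Changed element was NOT the min; min changes only if -25 < -13.
New min = -25; changed? yes

Answer: yes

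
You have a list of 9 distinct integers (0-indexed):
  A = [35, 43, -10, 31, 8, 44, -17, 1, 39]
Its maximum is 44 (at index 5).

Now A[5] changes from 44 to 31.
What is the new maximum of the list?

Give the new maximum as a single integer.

Answer: 43

Derivation:
Old max = 44 (at index 5)
Change: A[5] 44 -> 31
Changed element WAS the max -> may need rescan.
  Max of remaining elements: 43
  New max = max(31, 43) = 43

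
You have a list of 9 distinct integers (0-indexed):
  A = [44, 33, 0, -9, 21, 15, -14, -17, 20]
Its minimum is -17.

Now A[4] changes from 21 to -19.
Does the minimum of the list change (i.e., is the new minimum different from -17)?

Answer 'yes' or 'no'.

Answer: yes

Derivation:
Old min = -17
Change: A[4] 21 -> -19
Changed element was NOT the min; min changes only if -19 < -17.
New min = -19; changed? yes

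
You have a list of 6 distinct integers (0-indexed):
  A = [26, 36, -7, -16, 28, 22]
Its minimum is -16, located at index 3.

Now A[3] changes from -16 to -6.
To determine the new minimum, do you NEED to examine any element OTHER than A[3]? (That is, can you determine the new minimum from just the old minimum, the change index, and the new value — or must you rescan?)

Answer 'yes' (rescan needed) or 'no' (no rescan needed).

Old min = -16 at index 3
Change at index 3: -16 -> -6
Index 3 WAS the min and new value -6 > old min -16. Must rescan other elements to find the new min.
Needs rescan: yes

Answer: yes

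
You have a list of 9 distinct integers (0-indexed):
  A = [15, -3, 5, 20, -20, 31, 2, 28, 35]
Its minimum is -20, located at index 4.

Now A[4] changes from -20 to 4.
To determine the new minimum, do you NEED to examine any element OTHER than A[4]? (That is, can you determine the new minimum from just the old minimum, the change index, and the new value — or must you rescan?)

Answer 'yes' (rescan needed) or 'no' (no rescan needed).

Old min = -20 at index 4
Change at index 4: -20 -> 4
Index 4 WAS the min and new value 4 > old min -20. Must rescan other elements to find the new min.
Needs rescan: yes

Answer: yes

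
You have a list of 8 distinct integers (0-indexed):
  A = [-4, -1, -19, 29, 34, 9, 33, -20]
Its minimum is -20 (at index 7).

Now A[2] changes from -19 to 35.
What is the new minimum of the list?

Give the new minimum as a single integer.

Old min = -20 (at index 7)
Change: A[2] -19 -> 35
Changed element was NOT the old min.
  New min = min(old_min, new_val) = min(-20, 35) = -20

Answer: -20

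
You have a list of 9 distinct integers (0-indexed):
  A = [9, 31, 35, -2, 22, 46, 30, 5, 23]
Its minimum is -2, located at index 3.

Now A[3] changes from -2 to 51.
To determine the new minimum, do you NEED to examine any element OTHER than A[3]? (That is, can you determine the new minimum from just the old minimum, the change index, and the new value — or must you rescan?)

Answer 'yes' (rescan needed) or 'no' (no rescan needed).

Old min = -2 at index 3
Change at index 3: -2 -> 51
Index 3 WAS the min and new value 51 > old min -2. Must rescan other elements to find the new min.
Needs rescan: yes

Answer: yes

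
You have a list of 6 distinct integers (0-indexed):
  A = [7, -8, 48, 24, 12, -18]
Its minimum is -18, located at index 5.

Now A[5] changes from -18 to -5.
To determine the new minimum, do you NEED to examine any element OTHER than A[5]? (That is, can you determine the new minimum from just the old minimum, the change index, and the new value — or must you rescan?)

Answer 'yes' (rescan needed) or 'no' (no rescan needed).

Old min = -18 at index 5
Change at index 5: -18 -> -5
Index 5 WAS the min and new value -5 > old min -18. Must rescan other elements to find the new min.
Needs rescan: yes

Answer: yes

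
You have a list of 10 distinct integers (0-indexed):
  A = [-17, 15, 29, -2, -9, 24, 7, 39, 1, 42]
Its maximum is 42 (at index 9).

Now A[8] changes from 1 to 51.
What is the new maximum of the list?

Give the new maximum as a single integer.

Old max = 42 (at index 9)
Change: A[8] 1 -> 51
Changed element was NOT the old max.
  New max = max(old_max, new_val) = max(42, 51) = 51

Answer: 51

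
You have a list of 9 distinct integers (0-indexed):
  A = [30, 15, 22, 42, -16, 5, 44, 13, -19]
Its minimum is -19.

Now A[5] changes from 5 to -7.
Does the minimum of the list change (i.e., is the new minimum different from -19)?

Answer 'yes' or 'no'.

Answer: no

Derivation:
Old min = -19
Change: A[5] 5 -> -7
Changed element was NOT the min; min changes only if -7 < -19.
New min = -19; changed? no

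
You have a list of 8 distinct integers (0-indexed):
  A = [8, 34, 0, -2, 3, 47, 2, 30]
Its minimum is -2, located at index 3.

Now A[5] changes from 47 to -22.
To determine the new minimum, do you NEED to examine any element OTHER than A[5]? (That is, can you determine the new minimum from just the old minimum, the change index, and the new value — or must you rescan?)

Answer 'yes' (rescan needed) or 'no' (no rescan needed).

Answer: no

Derivation:
Old min = -2 at index 3
Change at index 5: 47 -> -22
Index 5 was NOT the min. New min = min(-2, -22). No rescan of other elements needed.
Needs rescan: no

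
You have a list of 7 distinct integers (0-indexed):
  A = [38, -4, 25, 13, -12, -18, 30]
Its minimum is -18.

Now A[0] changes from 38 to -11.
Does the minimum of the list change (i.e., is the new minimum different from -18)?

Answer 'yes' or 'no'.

Answer: no

Derivation:
Old min = -18
Change: A[0] 38 -> -11
Changed element was NOT the min; min changes only if -11 < -18.
New min = -18; changed? no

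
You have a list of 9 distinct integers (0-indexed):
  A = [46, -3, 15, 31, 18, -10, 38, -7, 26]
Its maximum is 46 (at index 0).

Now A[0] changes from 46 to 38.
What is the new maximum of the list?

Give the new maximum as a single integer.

Old max = 46 (at index 0)
Change: A[0] 46 -> 38
Changed element WAS the max -> may need rescan.
  Max of remaining elements: 38
  New max = max(38, 38) = 38

Answer: 38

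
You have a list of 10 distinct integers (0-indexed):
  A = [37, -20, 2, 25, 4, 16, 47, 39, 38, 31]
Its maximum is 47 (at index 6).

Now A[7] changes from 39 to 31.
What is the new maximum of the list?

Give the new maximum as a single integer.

Old max = 47 (at index 6)
Change: A[7] 39 -> 31
Changed element was NOT the old max.
  New max = max(old_max, new_val) = max(47, 31) = 47

Answer: 47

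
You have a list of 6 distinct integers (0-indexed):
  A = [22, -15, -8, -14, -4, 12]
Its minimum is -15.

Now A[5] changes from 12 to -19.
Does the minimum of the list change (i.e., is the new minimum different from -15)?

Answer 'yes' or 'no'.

Old min = -15
Change: A[5] 12 -> -19
Changed element was NOT the min; min changes only if -19 < -15.
New min = -19; changed? yes

Answer: yes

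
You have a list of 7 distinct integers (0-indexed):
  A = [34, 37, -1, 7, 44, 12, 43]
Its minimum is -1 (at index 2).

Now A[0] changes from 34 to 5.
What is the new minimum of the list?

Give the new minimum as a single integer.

Old min = -1 (at index 2)
Change: A[0] 34 -> 5
Changed element was NOT the old min.
  New min = min(old_min, new_val) = min(-1, 5) = -1

Answer: -1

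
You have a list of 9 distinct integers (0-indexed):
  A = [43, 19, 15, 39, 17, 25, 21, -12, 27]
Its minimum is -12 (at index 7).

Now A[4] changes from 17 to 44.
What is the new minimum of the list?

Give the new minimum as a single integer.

Old min = -12 (at index 7)
Change: A[4] 17 -> 44
Changed element was NOT the old min.
  New min = min(old_min, new_val) = min(-12, 44) = -12

Answer: -12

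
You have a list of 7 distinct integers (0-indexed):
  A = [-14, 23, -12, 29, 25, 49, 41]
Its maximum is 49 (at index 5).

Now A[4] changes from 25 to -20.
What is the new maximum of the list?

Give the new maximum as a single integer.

Old max = 49 (at index 5)
Change: A[4] 25 -> -20
Changed element was NOT the old max.
  New max = max(old_max, new_val) = max(49, -20) = 49

Answer: 49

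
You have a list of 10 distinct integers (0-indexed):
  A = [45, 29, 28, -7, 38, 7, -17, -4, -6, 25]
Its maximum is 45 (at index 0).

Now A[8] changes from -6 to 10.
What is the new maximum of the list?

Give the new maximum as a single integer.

Old max = 45 (at index 0)
Change: A[8] -6 -> 10
Changed element was NOT the old max.
  New max = max(old_max, new_val) = max(45, 10) = 45

Answer: 45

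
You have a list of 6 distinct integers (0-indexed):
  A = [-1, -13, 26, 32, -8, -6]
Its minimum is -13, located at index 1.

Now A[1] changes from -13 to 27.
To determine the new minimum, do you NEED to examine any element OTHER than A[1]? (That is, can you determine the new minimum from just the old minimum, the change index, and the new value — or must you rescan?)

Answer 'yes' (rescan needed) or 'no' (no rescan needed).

Old min = -13 at index 1
Change at index 1: -13 -> 27
Index 1 WAS the min and new value 27 > old min -13. Must rescan other elements to find the new min.
Needs rescan: yes

Answer: yes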